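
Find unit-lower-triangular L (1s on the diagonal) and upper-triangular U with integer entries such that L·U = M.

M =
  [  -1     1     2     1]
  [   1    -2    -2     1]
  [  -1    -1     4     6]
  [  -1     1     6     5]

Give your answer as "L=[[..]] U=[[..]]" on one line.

  r1 -= -1·r0 → [0,-1,0,2]
  r2 -= 1·r0 → [0,-2,2,5]
  r3 -= 1·r0 → [0,0,4,4]
  r2 -= 2·r1 → [0,0,2,1]
  r3 -= 0·r1 → [0,0,4,4]
  r3 -= 2·r2 → [0,0,0,2]

L=[[1,0,0,0],[-1,1,0,0],[1,2,1,0],[1,0,2,1]] U=[[-1,1,2,1],[0,-1,0,2],[0,0,2,1],[0,0,0,2]]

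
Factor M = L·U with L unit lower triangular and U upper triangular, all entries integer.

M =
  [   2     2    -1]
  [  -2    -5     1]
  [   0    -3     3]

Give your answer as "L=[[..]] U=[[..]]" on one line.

  r1 -= -1·r0 → [0,-3,0]
  r2 -= 0·r0 → [0,-3,3]
  r2 -= 1·r1 → [0,0,3]

L=[[1,0,0],[-1,1,0],[0,1,1]] U=[[2,2,-1],[0,-3,0],[0,0,3]]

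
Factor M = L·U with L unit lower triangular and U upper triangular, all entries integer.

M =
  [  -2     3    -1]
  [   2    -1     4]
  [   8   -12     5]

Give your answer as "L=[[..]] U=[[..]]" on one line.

  r1 -= -1·r0 → [0,2,3]
  r2 -= -4·r0 → [0,0,1]
  r2 -= 0·r1 → [0,0,1]

L=[[1,0,0],[-1,1,0],[-4,0,1]] U=[[-2,3,-1],[0,2,3],[0,0,1]]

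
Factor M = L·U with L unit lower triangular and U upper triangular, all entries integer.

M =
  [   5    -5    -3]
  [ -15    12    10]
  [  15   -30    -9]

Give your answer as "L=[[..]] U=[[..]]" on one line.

L=[[1,0,0],[-3,1,0],[3,5,1]] U=[[5,-5,-3],[0,-3,1],[0,0,-5]]

  R1 -= -3·R0 → [0,-3,1]
  R2 -= 3·R0 → [0,-15,0]
  R2 -= 5·R1 → [0,0,-5]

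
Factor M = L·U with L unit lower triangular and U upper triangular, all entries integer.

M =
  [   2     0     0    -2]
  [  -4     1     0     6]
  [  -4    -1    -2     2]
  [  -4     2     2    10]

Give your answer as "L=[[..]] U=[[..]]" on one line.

L=[[1,0,0,0],[-2,1,0,0],[-2,-1,1,0],[-2,2,-1,1]] U=[[2,0,0,-2],[0,1,0,2],[0,0,-2,0],[0,0,0,2]]

  R1 -= -2·R0 → [0,1,0,2]
  R2 -= -2·R0 → [0,-1,-2,-2]
  R3 -= -2·R0 → [0,2,2,6]
  R2 -= -1·R1 → [0,0,-2,0]
  R3 -= 2·R1 → [0,0,2,2]
  R3 -= -1·R2 → [0,0,0,2]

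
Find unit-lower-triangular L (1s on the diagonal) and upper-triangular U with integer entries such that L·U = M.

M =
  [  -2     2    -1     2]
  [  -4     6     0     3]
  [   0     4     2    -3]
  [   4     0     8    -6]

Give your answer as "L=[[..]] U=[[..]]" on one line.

L=[[1,0,0,0],[2,1,0,0],[0,2,1,0],[-2,2,-1,1]] U=[[-2,2,-1,2],[0,2,2,-1],[0,0,-2,-1],[0,0,0,-1]]

  r1 -= 2·r0 → [0,2,2,-1]
  r2 -= 0·r0 → [0,4,2,-3]
  r3 -= -2·r0 → [0,4,6,-2]
  r2 -= 2·r1 → [0,0,-2,-1]
  r3 -= 2·r1 → [0,0,2,0]
  r3 -= -1·r2 → [0,0,0,-1]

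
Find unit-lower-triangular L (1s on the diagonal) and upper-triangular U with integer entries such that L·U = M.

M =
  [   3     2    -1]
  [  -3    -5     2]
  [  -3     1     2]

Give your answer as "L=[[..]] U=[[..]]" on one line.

L=[[1,0,0],[-1,1,0],[-1,-1,1]] U=[[3,2,-1],[0,-3,1],[0,0,2]]

  row1 -= -1·row0 → [0,-3,1]
  row2 -= -1·row0 → [0,3,1]
  row2 -= -1·row1 → [0,0,2]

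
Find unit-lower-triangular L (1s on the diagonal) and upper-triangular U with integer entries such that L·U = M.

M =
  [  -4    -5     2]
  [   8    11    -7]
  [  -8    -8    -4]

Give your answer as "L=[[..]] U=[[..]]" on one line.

L=[[1,0,0],[-2,1,0],[2,2,1]] U=[[-4,-5,2],[0,1,-3],[0,0,-2]]

  row1 -= -2·row0 → [0,1,-3]
  row2 -= 2·row0 → [0,2,-8]
  row2 -= 2·row1 → [0,0,-2]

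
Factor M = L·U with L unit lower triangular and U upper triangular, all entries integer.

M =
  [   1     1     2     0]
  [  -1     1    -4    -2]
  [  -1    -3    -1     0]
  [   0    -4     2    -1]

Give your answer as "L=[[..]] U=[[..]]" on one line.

L=[[1,0,0,0],[-1,1,0,0],[-1,-1,1,0],[0,-2,2,1]] U=[[1,1,2,0],[0,2,-2,-2],[0,0,-1,-2],[0,0,0,-1]]

  r1 -= -1·r0 → [0,2,-2,-2]
  r2 -= -1·r0 → [0,-2,1,0]
  r3 -= 0·r0 → [0,-4,2,-1]
  r2 -= -1·r1 → [0,0,-1,-2]
  r3 -= -2·r1 → [0,0,-2,-5]
  r3 -= 2·r2 → [0,0,0,-1]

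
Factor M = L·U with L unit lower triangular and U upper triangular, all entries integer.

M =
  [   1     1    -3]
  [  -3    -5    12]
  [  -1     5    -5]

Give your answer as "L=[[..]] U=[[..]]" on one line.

  R1 -= -3·R0 → [0,-2,3]
  R2 -= -1·R0 → [0,6,-8]
  R2 -= -3·R1 → [0,0,1]

L=[[1,0,0],[-3,1,0],[-1,-3,1]] U=[[1,1,-3],[0,-2,3],[0,0,1]]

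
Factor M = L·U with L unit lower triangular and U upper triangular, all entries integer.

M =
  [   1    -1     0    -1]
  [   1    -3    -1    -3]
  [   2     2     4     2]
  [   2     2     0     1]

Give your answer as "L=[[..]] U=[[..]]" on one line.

L=[[1,0,0,0],[1,1,0,0],[2,-2,1,0],[2,-2,-1,1]] U=[[1,-1,0,-1],[0,-2,-1,-2],[0,0,2,0],[0,0,0,-1]]

  r1 -= 1·r0 → [0,-2,-1,-2]
  r2 -= 2·r0 → [0,4,4,4]
  r3 -= 2·r0 → [0,4,0,3]
  r2 -= -2·r1 → [0,0,2,0]
  r3 -= -2·r1 → [0,0,-2,-1]
  r3 -= -1·r2 → [0,0,0,-1]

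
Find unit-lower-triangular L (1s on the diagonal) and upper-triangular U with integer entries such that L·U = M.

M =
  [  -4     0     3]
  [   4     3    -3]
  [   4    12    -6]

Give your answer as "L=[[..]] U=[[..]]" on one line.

L=[[1,0,0],[-1,1,0],[-1,4,1]] U=[[-4,0,3],[0,3,0],[0,0,-3]]

  r1 -= -1·r0 → [0,3,0]
  r2 -= -1·r0 → [0,12,-3]
  r2 -= 4·r1 → [0,0,-3]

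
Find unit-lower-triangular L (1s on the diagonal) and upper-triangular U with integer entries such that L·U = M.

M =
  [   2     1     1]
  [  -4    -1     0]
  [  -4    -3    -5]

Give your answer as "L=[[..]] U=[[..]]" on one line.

  R1 -= -2·R0 → [0,1,2]
  R2 -= -2·R0 → [0,-1,-3]
  R2 -= -1·R1 → [0,0,-1]

L=[[1,0,0],[-2,1,0],[-2,-1,1]] U=[[2,1,1],[0,1,2],[0,0,-1]]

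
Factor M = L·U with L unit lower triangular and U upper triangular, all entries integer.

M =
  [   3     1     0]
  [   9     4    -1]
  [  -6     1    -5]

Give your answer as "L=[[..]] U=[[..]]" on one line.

  r1 -= 3·r0 → [0,1,-1]
  r2 -= -2·r0 → [0,3,-5]
  r2 -= 3·r1 → [0,0,-2]

L=[[1,0,0],[3,1,0],[-2,3,1]] U=[[3,1,0],[0,1,-1],[0,0,-2]]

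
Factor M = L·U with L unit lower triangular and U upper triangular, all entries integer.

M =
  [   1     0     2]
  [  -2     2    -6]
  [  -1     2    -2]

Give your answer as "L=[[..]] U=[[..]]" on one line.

  r1 -= -2·r0 → [0,2,-2]
  r2 -= -1·r0 → [0,2,0]
  r2 -= 1·r1 → [0,0,2]

L=[[1,0,0],[-2,1,0],[-1,1,1]] U=[[1,0,2],[0,2,-2],[0,0,2]]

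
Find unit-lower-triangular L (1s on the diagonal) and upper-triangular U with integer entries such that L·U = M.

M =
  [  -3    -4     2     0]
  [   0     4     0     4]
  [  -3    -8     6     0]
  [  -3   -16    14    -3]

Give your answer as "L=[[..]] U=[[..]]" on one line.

  r1 -= 0·r0 → [0,4,0,4]
  r2 -= 1·r0 → [0,-4,4,0]
  r3 -= 1·r0 → [0,-12,12,-3]
  r2 -= -1·r1 → [0,0,4,4]
  r3 -= -3·r1 → [0,0,12,9]
  r3 -= 3·r2 → [0,0,0,-3]

L=[[1,0,0,0],[0,1,0,0],[1,-1,1,0],[1,-3,3,1]] U=[[-3,-4,2,0],[0,4,0,4],[0,0,4,4],[0,0,0,-3]]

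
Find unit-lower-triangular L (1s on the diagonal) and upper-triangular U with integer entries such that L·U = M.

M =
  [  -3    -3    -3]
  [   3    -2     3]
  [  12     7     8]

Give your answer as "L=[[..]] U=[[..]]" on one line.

L=[[1,0,0],[-1,1,0],[-4,1,1]] U=[[-3,-3,-3],[0,-5,0],[0,0,-4]]

  r1 -= -1·r0 → [0,-5,0]
  r2 -= -4·r0 → [0,-5,-4]
  r2 -= 1·r1 → [0,0,-4]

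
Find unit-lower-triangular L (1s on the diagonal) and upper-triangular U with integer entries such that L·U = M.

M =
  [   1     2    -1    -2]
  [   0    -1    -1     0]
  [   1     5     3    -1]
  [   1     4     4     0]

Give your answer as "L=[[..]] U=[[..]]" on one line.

  row1 -= 0·row0 → [0,-1,-1,0]
  row2 -= 1·row0 → [0,3,4,1]
  row3 -= 1·row0 → [0,2,5,2]
  row2 -= -3·row1 → [0,0,1,1]
  row3 -= -2·row1 → [0,0,3,2]
  row3 -= 3·row2 → [0,0,0,-1]

L=[[1,0,0,0],[0,1,0,0],[1,-3,1,0],[1,-2,3,1]] U=[[1,2,-1,-2],[0,-1,-1,0],[0,0,1,1],[0,0,0,-1]]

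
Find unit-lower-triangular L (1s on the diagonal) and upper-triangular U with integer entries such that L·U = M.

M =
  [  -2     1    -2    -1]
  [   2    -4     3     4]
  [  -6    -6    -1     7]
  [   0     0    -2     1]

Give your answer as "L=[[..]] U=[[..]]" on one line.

  r1 -= -1·r0 → [0,-3,1,3]
  r2 -= 3·r0 → [0,-9,5,10]
  r3 -= 0·r0 → [0,0,-2,1]
  r2 -= 3·r1 → [0,0,2,1]
  r3 -= 0·r1 → [0,0,-2,1]
  r3 -= -1·r2 → [0,0,0,2]

L=[[1,0,0,0],[-1,1,0,0],[3,3,1,0],[0,0,-1,1]] U=[[-2,1,-2,-1],[0,-3,1,3],[0,0,2,1],[0,0,0,2]]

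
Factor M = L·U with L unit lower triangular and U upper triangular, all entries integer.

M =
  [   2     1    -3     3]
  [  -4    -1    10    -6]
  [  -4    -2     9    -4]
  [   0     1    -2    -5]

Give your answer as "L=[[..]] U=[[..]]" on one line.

L=[[1,0,0,0],[-2,1,0,0],[-2,0,1,0],[0,1,-2,1]] U=[[2,1,-3,3],[0,1,4,0],[0,0,3,2],[0,0,0,-1]]

  row1 -= -2·row0 → [0,1,4,0]
  row2 -= -2·row0 → [0,0,3,2]
  row3 -= 0·row0 → [0,1,-2,-5]
  row2 -= 0·row1 → [0,0,3,2]
  row3 -= 1·row1 → [0,0,-6,-5]
  row3 -= -2·row2 → [0,0,0,-1]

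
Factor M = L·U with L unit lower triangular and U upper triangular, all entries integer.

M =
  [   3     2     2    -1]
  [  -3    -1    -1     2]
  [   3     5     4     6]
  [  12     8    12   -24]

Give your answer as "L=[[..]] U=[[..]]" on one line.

L=[[1,0,0,0],[-1,1,0,0],[1,3,1,0],[4,0,-4,1]] U=[[3,2,2,-1],[0,1,1,1],[0,0,-1,4],[0,0,0,-4]]

  R1 -= -1·R0 → [0,1,1,1]
  R2 -= 1·R0 → [0,3,2,7]
  R3 -= 4·R0 → [0,0,4,-20]
  R2 -= 3·R1 → [0,0,-1,4]
  R3 -= 0·R1 → [0,0,4,-20]
  R3 -= -4·R2 → [0,0,0,-4]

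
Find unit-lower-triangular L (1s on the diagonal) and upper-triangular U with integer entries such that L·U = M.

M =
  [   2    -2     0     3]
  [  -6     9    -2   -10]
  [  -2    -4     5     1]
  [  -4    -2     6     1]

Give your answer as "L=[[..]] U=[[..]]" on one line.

  R1 -= -3·R0 → [0,3,-2,-1]
  R2 -= -1·R0 → [0,-6,5,4]
  R3 -= -2·R0 → [0,-6,6,7]
  R2 -= -2·R1 → [0,0,1,2]
  R3 -= -2·R1 → [0,0,2,5]
  R3 -= 2·R2 → [0,0,0,1]

L=[[1,0,0,0],[-3,1,0,0],[-1,-2,1,0],[-2,-2,2,1]] U=[[2,-2,0,3],[0,3,-2,-1],[0,0,1,2],[0,0,0,1]]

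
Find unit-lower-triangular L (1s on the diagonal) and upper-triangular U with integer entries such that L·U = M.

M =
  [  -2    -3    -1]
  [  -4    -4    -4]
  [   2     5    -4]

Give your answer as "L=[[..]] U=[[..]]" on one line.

  row1 -= 2·row0 → [0,2,-2]
  row2 -= -1·row0 → [0,2,-5]
  row2 -= 1·row1 → [0,0,-3]

L=[[1,0,0],[2,1,0],[-1,1,1]] U=[[-2,-3,-1],[0,2,-2],[0,0,-3]]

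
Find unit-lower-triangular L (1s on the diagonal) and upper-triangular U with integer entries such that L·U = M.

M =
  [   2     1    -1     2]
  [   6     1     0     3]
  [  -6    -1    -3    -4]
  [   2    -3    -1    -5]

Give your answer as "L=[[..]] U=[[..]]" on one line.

  R1 -= 3·R0 → [0,-2,3,-3]
  R2 -= -3·R0 → [0,2,-6,2]
  R3 -= 1·R0 → [0,-4,0,-7]
  R2 -= -1·R1 → [0,0,-3,-1]
  R3 -= 2·R1 → [0,0,-6,-1]
  R3 -= 2·R2 → [0,0,0,1]

L=[[1,0,0,0],[3,1,0,0],[-3,-1,1,0],[1,2,2,1]] U=[[2,1,-1,2],[0,-2,3,-3],[0,0,-3,-1],[0,0,0,1]]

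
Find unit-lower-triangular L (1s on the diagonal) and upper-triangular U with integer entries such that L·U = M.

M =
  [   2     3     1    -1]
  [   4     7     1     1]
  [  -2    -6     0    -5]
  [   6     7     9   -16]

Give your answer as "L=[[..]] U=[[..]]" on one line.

  row1 -= 2·row0 → [0,1,-1,3]
  row2 -= -1·row0 → [0,-3,1,-6]
  row3 -= 3·row0 → [0,-2,6,-13]
  row2 -= -3·row1 → [0,0,-2,3]
  row3 -= -2·row1 → [0,0,4,-7]
  row3 -= -2·row2 → [0,0,0,-1]

L=[[1,0,0,0],[2,1,0,0],[-1,-3,1,0],[3,-2,-2,1]] U=[[2,3,1,-1],[0,1,-1,3],[0,0,-2,3],[0,0,0,-1]]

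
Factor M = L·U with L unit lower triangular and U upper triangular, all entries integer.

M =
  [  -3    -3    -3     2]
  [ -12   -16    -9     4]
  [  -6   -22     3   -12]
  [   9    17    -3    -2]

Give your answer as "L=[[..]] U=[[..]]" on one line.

L=[[1,0,0,0],[4,1,0,0],[2,4,1,0],[-3,-2,2,1]] U=[[-3,-3,-3,2],[0,-4,3,-4],[0,0,-3,0],[0,0,0,-4]]

  R1 -= 4·R0 → [0,-4,3,-4]
  R2 -= 2·R0 → [0,-16,9,-16]
  R3 -= -3·R0 → [0,8,-12,4]
  R2 -= 4·R1 → [0,0,-3,0]
  R3 -= -2·R1 → [0,0,-6,-4]
  R3 -= 2·R2 → [0,0,0,-4]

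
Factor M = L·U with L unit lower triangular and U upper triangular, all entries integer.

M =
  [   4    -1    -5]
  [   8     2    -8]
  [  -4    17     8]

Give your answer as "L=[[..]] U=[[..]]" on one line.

L=[[1,0,0],[2,1,0],[-1,4,1]] U=[[4,-1,-5],[0,4,2],[0,0,-5]]

  r1 -= 2·r0 → [0,4,2]
  r2 -= -1·r0 → [0,16,3]
  r2 -= 4·r1 → [0,0,-5]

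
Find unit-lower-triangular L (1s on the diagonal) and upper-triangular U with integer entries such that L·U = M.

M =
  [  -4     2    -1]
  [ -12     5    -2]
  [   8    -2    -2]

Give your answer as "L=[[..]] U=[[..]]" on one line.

L=[[1,0,0],[3,1,0],[-2,-2,1]] U=[[-4,2,-1],[0,-1,1],[0,0,-2]]

  r1 -= 3·r0 → [0,-1,1]
  r2 -= -2·r0 → [0,2,-4]
  r2 -= -2·r1 → [0,0,-2]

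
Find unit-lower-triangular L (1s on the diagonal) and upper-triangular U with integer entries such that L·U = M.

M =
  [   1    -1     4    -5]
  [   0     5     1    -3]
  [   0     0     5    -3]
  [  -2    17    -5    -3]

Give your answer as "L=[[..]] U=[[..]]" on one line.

  R1 -= 0·R0 → [0,5,1,-3]
  R2 -= 0·R0 → [0,0,5,-3]
  R3 -= -2·R0 → [0,15,3,-13]
  R2 -= 0·R1 → [0,0,5,-3]
  R3 -= 3·R1 → [0,0,0,-4]
  R3 -= 0·R2 → [0,0,0,-4]

L=[[1,0,0,0],[0,1,0,0],[0,0,1,0],[-2,3,0,1]] U=[[1,-1,4,-5],[0,5,1,-3],[0,0,5,-3],[0,0,0,-4]]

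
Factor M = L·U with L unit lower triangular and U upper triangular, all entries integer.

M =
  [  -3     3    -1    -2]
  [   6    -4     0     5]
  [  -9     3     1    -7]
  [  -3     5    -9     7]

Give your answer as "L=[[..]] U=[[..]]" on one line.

L=[[1,0,0,0],[-2,1,0,0],[3,-3,1,0],[1,1,3,1]] U=[[-3,3,-1,-2],[0,2,-2,1],[0,0,-2,2],[0,0,0,2]]

  row1 -= -2·row0 → [0,2,-2,1]
  row2 -= 3·row0 → [0,-6,4,-1]
  row3 -= 1·row0 → [0,2,-8,9]
  row2 -= -3·row1 → [0,0,-2,2]
  row3 -= 1·row1 → [0,0,-6,8]
  row3 -= 3·row2 → [0,0,0,2]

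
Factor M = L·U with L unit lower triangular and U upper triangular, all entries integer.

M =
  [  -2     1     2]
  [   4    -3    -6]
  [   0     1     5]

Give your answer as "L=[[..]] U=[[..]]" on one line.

  R1 -= -2·R0 → [0,-1,-2]
  R2 -= 0·R0 → [0,1,5]
  R2 -= -1·R1 → [0,0,3]

L=[[1,0,0],[-2,1,0],[0,-1,1]] U=[[-2,1,2],[0,-1,-2],[0,0,3]]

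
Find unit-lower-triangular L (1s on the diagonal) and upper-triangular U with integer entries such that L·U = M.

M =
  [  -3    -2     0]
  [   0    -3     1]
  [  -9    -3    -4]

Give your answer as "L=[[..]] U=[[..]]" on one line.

L=[[1,0,0],[0,1,0],[3,-1,1]] U=[[-3,-2,0],[0,-3,1],[0,0,-3]]

  R1 -= 0·R0 → [0,-3,1]
  R2 -= 3·R0 → [0,3,-4]
  R2 -= -1·R1 → [0,0,-3]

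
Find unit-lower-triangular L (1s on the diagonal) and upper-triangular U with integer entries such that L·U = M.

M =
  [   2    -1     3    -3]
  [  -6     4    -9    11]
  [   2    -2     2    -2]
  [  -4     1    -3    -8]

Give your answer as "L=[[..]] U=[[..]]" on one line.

  row1 -= -3·row0 → [0,1,0,2]
  row2 -= 1·row0 → [0,-1,-1,1]
  row3 -= -2·row0 → [0,-1,3,-14]
  row2 -= -1·row1 → [0,0,-1,3]
  row3 -= -1·row1 → [0,0,3,-12]
  row3 -= -3·row2 → [0,0,0,-3]

L=[[1,0,0,0],[-3,1,0,0],[1,-1,1,0],[-2,-1,-3,1]] U=[[2,-1,3,-3],[0,1,0,2],[0,0,-1,3],[0,0,0,-3]]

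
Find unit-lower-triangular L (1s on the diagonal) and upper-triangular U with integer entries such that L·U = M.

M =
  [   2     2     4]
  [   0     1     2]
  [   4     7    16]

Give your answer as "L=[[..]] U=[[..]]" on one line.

  R1 -= 0·R0 → [0,1,2]
  R2 -= 2·R0 → [0,3,8]
  R2 -= 3·R1 → [0,0,2]

L=[[1,0,0],[0,1,0],[2,3,1]] U=[[2,2,4],[0,1,2],[0,0,2]]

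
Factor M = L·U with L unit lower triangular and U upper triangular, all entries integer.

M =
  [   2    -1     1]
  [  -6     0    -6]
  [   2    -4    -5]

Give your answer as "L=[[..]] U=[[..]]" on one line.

  r1 -= -3·r0 → [0,-3,-3]
  r2 -= 1·r0 → [0,-3,-6]
  r2 -= 1·r1 → [0,0,-3]

L=[[1,0,0],[-3,1,0],[1,1,1]] U=[[2,-1,1],[0,-3,-3],[0,0,-3]]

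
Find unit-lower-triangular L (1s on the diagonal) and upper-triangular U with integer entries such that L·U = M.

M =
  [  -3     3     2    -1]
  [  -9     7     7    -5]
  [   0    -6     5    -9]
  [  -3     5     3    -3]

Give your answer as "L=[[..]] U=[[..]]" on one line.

  r1 -= 3·r0 → [0,-2,1,-2]
  r2 -= 0·r0 → [0,-6,5,-9]
  r3 -= 1·r0 → [0,2,1,-2]
  r2 -= 3·r1 → [0,0,2,-3]
  r3 -= -1·r1 → [0,0,2,-4]
  r3 -= 1·r2 → [0,0,0,-1]

L=[[1,0,0,0],[3,1,0,0],[0,3,1,0],[1,-1,1,1]] U=[[-3,3,2,-1],[0,-2,1,-2],[0,0,2,-3],[0,0,0,-1]]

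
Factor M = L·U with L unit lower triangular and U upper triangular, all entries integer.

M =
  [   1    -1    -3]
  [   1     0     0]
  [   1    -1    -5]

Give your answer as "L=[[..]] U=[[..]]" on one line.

  R1 -= 1·R0 → [0,1,3]
  R2 -= 1·R0 → [0,0,-2]
  R2 -= 0·R1 → [0,0,-2]

L=[[1,0,0],[1,1,0],[1,0,1]] U=[[1,-1,-3],[0,1,3],[0,0,-2]]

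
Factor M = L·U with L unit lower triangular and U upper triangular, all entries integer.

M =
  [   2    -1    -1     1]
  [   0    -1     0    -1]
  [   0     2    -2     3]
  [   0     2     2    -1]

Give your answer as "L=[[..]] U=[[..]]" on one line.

  r1 -= 0·r0 → [0,-1,0,-1]
  r2 -= 0·r0 → [0,2,-2,3]
  r3 -= 0·r0 → [0,2,2,-1]
  r2 -= -2·r1 → [0,0,-2,1]
  r3 -= -2·r1 → [0,0,2,-3]
  r3 -= -1·r2 → [0,0,0,-2]

L=[[1,0,0,0],[0,1,0,0],[0,-2,1,0],[0,-2,-1,1]] U=[[2,-1,-1,1],[0,-1,0,-1],[0,0,-2,1],[0,0,0,-2]]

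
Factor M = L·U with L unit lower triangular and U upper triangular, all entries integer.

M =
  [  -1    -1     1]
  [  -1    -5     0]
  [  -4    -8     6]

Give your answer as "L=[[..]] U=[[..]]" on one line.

  row1 -= 1·row0 → [0,-4,-1]
  row2 -= 4·row0 → [0,-4,2]
  row2 -= 1·row1 → [0,0,3]

L=[[1,0,0],[1,1,0],[4,1,1]] U=[[-1,-1,1],[0,-4,-1],[0,0,3]]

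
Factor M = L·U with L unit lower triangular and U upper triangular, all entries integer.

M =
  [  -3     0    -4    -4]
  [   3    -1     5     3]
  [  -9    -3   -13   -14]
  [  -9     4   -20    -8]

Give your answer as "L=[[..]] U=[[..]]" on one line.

L=[[1,0,0,0],[-1,1,0,0],[3,3,1,0],[3,-4,1,1]] U=[[-3,0,-4,-4],[0,-1,1,-1],[0,0,-4,1],[0,0,0,-1]]

  R1 -= -1·R0 → [0,-1,1,-1]
  R2 -= 3·R0 → [0,-3,-1,-2]
  R3 -= 3·R0 → [0,4,-8,4]
  R2 -= 3·R1 → [0,0,-4,1]
  R3 -= -4·R1 → [0,0,-4,0]
  R3 -= 1·R2 → [0,0,0,-1]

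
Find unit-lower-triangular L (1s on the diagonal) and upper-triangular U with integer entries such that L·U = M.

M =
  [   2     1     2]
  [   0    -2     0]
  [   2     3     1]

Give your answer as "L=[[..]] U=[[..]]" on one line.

L=[[1,0,0],[0,1,0],[1,-1,1]] U=[[2,1,2],[0,-2,0],[0,0,-1]]

  r1 -= 0·r0 → [0,-2,0]
  r2 -= 1·r0 → [0,2,-1]
  r2 -= -1·r1 → [0,0,-1]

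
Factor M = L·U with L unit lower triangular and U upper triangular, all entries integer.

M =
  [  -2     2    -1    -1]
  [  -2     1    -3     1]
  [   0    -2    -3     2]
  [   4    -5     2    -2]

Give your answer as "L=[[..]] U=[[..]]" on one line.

L=[[1,0,0,0],[1,1,0,0],[0,2,1,0],[-2,1,2,1]] U=[[-2,2,-1,-1],[0,-1,-2,2],[0,0,1,-2],[0,0,0,-2]]

  r1 -= 1·r0 → [0,-1,-2,2]
  r2 -= 0·r0 → [0,-2,-3,2]
  r3 -= -2·r0 → [0,-1,0,-4]
  r2 -= 2·r1 → [0,0,1,-2]
  r3 -= 1·r1 → [0,0,2,-6]
  r3 -= 2·r2 → [0,0,0,-2]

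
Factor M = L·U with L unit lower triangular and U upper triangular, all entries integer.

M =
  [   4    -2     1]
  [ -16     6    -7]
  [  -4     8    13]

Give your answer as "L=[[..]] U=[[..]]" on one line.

  row1 -= -4·row0 → [0,-2,-3]
  row2 -= -1·row0 → [0,6,14]
  row2 -= -3·row1 → [0,0,5]

L=[[1,0,0],[-4,1,0],[-1,-3,1]] U=[[4,-2,1],[0,-2,-3],[0,0,5]]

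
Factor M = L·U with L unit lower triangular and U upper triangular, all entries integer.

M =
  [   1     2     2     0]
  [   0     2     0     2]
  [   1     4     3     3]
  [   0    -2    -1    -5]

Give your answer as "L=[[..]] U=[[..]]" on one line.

  row1 -= 0·row0 → [0,2,0,2]
  row2 -= 1·row0 → [0,2,1,3]
  row3 -= 0·row0 → [0,-2,-1,-5]
  row2 -= 1·row1 → [0,0,1,1]
  row3 -= -1·row1 → [0,0,-1,-3]
  row3 -= -1·row2 → [0,0,0,-2]

L=[[1,0,0,0],[0,1,0,0],[1,1,1,0],[0,-1,-1,1]] U=[[1,2,2,0],[0,2,0,2],[0,0,1,1],[0,0,0,-2]]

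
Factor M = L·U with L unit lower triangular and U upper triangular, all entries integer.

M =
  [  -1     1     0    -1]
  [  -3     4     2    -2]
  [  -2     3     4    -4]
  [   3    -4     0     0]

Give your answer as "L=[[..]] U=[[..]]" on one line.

L=[[1,0,0,0],[3,1,0,0],[2,1,1,0],[-3,-1,1,1]] U=[[-1,1,0,-1],[0,1,2,1],[0,0,2,-3],[0,0,0,1]]

  r1 -= 3·r0 → [0,1,2,1]
  r2 -= 2·r0 → [0,1,4,-2]
  r3 -= -3·r0 → [0,-1,0,-3]
  r2 -= 1·r1 → [0,0,2,-3]
  r3 -= -1·r1 → [0,0,2,-2]
  r3 -= 1·r2 → [0,0,0,1]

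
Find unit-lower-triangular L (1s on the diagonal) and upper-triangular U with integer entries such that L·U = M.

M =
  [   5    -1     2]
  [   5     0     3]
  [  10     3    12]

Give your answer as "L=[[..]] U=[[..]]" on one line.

L=[[1,0,0],[1,1,0],[2,5,1]] U=[[5,-1,2],[0,1,1],[0,0,3]]

  r1 -= 1·r0 → [0,1,1]
  r2 -= 2·r0 → [0,5,8]
  r2 -= 5·r1 → [0,0,3]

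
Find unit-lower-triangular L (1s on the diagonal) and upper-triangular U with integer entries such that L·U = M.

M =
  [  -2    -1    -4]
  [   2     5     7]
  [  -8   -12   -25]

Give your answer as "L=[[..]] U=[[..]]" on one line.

  r1 -= -1·r0 → [0,4,3]
  r2 -= 4·r0 → [0,-8,-9]
  r2 -= -2·r1 → [0,0,-3]

L=[[1,0,0],[-1,1,0],[4,-2,1]] U=[[-2,-1,-4],[0,4,3],[0,0,-3]]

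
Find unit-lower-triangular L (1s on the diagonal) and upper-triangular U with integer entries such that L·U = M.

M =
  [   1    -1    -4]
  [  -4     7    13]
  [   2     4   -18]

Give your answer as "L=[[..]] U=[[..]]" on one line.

L=[[1,0,0],[-4,1,0],[2,2,1]] U=[[1,-1,-4],[0,3,-3],[0,0,-4]]

  R1 -= -4·R0 → [0,3,-3]
  R2 -= 2·R0 → [0,6,-10]
  R2 -= 2·R1 → [0,0,-4]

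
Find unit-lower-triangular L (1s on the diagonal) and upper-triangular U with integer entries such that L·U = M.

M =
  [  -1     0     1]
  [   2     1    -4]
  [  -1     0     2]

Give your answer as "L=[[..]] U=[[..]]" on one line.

  row1 -= -2·row0 → [0,1,-2]
  row2 -= 1·row0 → [0,0,1]
  row2 -= 0·row1 → [0,0,1]

L=[[1,0,0],[-2,1,0],[1,0,1]] U=[[-1,0,1],[0,1,-2],[0,0,1]]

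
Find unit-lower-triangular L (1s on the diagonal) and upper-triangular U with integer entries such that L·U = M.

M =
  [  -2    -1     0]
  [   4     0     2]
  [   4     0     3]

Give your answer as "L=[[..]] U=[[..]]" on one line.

  R1 -= -2·R0 → [0,-2,2]
  R2 -= -2·R0 → [0,-2,3]
  R2 -= 1·R1 → [0,0,1]

L=[[1,0,0],[-2,1,0],[-2,1,1]] U=[[-2,-1,0],[0,-2,2],[0,0,1]]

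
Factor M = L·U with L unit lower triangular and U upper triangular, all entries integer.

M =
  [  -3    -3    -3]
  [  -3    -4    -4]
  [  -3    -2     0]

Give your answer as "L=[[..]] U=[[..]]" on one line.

L=[[1,0,0],[1,1,0],[1,-1,1]] U=[[-3,-3,-3],[0,-1,-1],[0,0,2]]

  r1 -= 1·r0 → [0,-1,-1]
  r2 -= 1·r0 → [0,1,3]
  r2 -= -1·r1 → [0,0,2]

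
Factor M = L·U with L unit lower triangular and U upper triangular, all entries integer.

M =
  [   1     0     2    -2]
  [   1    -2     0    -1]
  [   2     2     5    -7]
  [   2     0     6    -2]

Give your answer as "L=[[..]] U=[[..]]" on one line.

L=[[1,0,0,0],[1,1,0,0],[2,-1,1,0],[2,0,-2,1]] U=[[1,0,2,-2],[0,-2,-2,1],[0,0,-1,-2],[0,0,0,-2]]

  row1 -= 1·row0 → [0,-2,-2,1]
  row2 -= 2·row0 → [0,2,1,-3]
  row3 -= 2·row0 → [0,0,2,2]
  row2 -= -1·row1 → [0,0,-1,-2]
  row3 -= 0·row1 → [0,0,2,2]
  row3 -= -2·row2 → [0,0,0,-2]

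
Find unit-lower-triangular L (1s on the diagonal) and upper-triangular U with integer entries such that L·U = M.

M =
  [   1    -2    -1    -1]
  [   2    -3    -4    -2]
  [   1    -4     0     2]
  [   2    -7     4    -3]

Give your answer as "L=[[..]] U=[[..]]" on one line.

L=[[1,0,0,0],[2,1,0,0],[1,-2,1,0],[2,-3,0,1]] U=[[1,-2,-1,-1],[0,1,-2,0],[0,0,-3,3],[0,0,0,-1]]

  row1 -= 2·row0 → [0,1,-2,0]
  row2 -= 1·row0 → [0,-2,1,3]
  row3 -= 2·row0 → [0,-3,6,-1]
  row2 -= -2·row1 → [0,0,-3,3]
  row3 -= -3·row1 → [0,0,0,-1]
  row3 -= 0·row2 → [0,0,0,-1]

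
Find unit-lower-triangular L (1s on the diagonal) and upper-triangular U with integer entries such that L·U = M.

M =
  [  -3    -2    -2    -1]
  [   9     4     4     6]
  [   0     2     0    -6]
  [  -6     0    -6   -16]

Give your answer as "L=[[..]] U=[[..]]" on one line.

  r1 -= -3·r0 → [0,-2,-2,3]
  r2 -= 0·r0 → [0,2,0,-6]
  r3 -= 2·r0 → [0,4,-2,-14]
  r2 -= -1·r1 → [0,0,-2,-3]
  r3 -= -2·r1 → [0,0,-6,-8]
  r3 -= 3·r2 → [0,0,0,1]

L=[[1,0,0,0],[-3,1,0,0],[0,-1,1,0],[2,-2,3,1]] U=[[-3,-2,-2,-1],[0,-2,-2,3],[0,0,-2,-3],[0,0,0,1]]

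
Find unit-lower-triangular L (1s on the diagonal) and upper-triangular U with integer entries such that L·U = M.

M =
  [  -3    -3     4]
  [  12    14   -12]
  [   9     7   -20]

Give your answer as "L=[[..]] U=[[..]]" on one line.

L=[[1,0,0],[-4,1,0],[-3,-1,1]] U=[[-3,-3,4],[0,2,4],[0,0,-4]]

  r1 -= -4·r0 → [0,2,4]
  r2 -= -3·r0 → [0,-2,-8]
  r2 -= -1·r1 → [0,0,-4]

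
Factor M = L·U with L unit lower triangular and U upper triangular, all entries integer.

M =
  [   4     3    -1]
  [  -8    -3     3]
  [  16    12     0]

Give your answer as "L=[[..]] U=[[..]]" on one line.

  row1 -= -2·row0 → [0,3,1]
  row2 -= 4·row0 → [0,0,4]
  row2 -= 0·row1 → [0,0,4]

L=[[1,0,0],[-2,1,0],[4,0,1]] U=[[4,3,-1],[0,3,1],[0,0,4]]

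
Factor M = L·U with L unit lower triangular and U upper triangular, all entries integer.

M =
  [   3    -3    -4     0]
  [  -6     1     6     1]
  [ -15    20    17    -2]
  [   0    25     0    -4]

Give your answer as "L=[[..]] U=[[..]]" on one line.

  r1 -= -2·r0 → [0,-5,-2,1]
  r2 -= -5·r0 → [0,5,-3,-2]
  r3 -= 0·r0 → [0,25,0,-4]
  r2 -= -1·r1 → [0,0,-5,-1]
  r3 -= -5·r1 → [0,0,-10,1]
  r3 -= 2·r2 → [0,0,0,3]

L=[[1,0,0,0],[-2,1,0,0],[-5,-1,1,0],[0,-5,2,1]] U=[[3,-3,-4,0],[0,-5,-2,1],[0,0,-5,-1],[0,0,0,3]]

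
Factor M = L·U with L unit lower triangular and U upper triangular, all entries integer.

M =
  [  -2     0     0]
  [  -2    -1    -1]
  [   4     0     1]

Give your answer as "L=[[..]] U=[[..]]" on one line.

  R1 -= 1·R0 → [0,-1,-1]
  R2 -= -2·R0 → [0,0,1]
  R2 -= 0·R1 → [0,0,1]

L=[[1,0,0],[1,1,0],[-2,0,1]] U=[[-2,0,0],[0,-1,-1],[0,0,1]]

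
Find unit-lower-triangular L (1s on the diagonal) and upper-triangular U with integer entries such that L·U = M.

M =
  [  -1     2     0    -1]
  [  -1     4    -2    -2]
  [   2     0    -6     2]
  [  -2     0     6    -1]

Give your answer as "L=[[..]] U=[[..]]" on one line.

L=[[1,0,0,0],[1,1,0,0],[-2,2,1,0],[2,-2,-1,1]] U=[[-1,2,0,-1],[0,2,-2,-1],[0,0,-2,2],[0,0,0,1]]

  R1 -= 1·R0 → [0,2,-2,-1]
  R2 -= -2·R0 → [0,4,-6,0]
  R3 -= 2·R0 → [0,-4,6,1]
  R2 -= 2·R1 → [0,0,-2,2]
  R3 -= -2·R1 → [0,0,2,-1]
  R3 -= -1·R2 → [0,0,0,1]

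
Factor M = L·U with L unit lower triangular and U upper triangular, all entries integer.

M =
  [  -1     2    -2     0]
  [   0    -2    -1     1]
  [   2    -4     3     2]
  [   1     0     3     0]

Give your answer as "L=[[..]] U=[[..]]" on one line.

L=[[1,0,0,0],[0,1,0,0],[-2,0,1,0],[-1,-1,0,1]] U=[[-1,2,-2,0],[0,-2,-1,1],[0,0,-1,2],[0,0,0,1]]

  row1 -= 0·row0 → [0,-2,-1,1]
  row2 -= -2·row0 → [0,0,-1,2]
  row3 -= -1·row0 → [0,2,1,0]
  row2 -= 0·row1 → [0,0,-1,2]
  row3 -= -1·row1 → [0,0,0,1]
  row3 -= 0·row2 → [0,0,0,1]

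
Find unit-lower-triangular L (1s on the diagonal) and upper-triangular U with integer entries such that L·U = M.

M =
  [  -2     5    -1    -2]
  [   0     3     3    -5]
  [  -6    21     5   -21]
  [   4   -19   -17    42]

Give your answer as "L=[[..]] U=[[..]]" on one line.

  r1 -= 0·r0 → [0,3,3,-5]
  r2 -= 3·r0 → [0,6,8,-15]
  r3 -= -2·r0 → [0,-9,-19,38]
  r2 -= 2·r1 → [0,0,2,-5]
  r3 -= -3·r1 → [0,0,-10,23]
  r3 -= -5·r2 → [0,0,0,-2]

L=[[1,0,0,0],[0,1,0,0],[3,2,1,0],[-2,-3,-5,1]] U=[[-2,5,-1,-2],[0,3,3,-5],[0,0,2,-5],[0,0,0,-2]]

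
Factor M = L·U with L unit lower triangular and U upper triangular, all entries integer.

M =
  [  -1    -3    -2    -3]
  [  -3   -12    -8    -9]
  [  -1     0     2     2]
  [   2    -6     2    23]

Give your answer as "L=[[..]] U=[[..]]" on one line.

L=[[1,0,0,0],[3,1,0,0],[1,-1,1,0],[-2,4,3,1]] U=[[-1,-3,-2,-3],[0,-3,-2,0],[0,0,2,5],[0,0,0,2]]

  R1 -= 3·R0 → [0,-3,-2,0]
  R2 -= 1·R0 → [0,3,4,5]
  R3 -= -2·R0 → [0,-12,-2,17]
  R2 -= -1·R1 → [0,0,2,5]
  R3 -= 4·R1 → [0,0,6,17]
  R3 -= 3·R2 → [0,0,0,2]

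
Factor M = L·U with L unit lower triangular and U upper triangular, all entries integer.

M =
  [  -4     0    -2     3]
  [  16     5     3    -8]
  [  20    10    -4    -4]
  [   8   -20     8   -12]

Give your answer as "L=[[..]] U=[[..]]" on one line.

  r1 -= -4·r0 → [0,5,-5,4]
  r2 -= -5·r0 → [0,10,-14,11]
  r3 -= -2·r0 → [0,-20,4,-6]
  r2 -= 2·r1 → [0,0,-4,3]
  r3 -= -4·r1 → [0,0,-16,10]
  r3 -= 4·r2 → [0,0,0,-2]

L=[[1,0,0,0],[-4,1,0,0],[-5,2,1,0],[-2,-4,4,1]] U=[[-4,0,-2,3],[0,5,-5,4],[0,0,-4,3],[0,0,0,-2]]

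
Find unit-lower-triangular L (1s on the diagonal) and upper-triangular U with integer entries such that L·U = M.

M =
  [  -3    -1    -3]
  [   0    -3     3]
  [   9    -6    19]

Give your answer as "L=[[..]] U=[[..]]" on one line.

L=[[1,0,0],[0,1,0],[-3,3,1]] U=[[-3,-1,-3],[0,-3,3],[0,0,1]]

  row1 -= 0·row0 → [0,-3,3]
  row2 -= -3·row0 → [0,-9,10]
  row2 -= 3·row1 → [0,0,1]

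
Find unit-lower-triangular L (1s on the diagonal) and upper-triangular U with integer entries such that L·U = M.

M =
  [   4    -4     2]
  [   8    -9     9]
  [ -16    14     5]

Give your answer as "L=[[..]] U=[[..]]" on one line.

  r1 -= 2·r0 → [0,-1,5]
  r2 -= -4·r0 → [0,-2,13]
  r2 -= 2·r1 → [0,0,3]

L=[[1,0,0],[2,1,0],[-4,2,1]] U=[[4,-4,2],[0,-1,5],[0,0,3]]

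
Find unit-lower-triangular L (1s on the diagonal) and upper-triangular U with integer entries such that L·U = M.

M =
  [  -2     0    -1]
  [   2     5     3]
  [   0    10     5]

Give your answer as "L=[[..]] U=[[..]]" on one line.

L=[[1,0,0],[-1,1,0],[0,2,1]] U=[[-2,0,-1],[0,5,2],[0,0,1]]

  R1 -= -1·R0 → [0,5,2]
  R2 -= 0·R0 → [0,10,5]
  R2 -= 2·R1 → [0,0,1]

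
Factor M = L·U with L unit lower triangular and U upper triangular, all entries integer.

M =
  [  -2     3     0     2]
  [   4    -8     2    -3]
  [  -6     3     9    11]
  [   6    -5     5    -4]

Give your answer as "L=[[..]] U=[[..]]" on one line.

  R1 -= -2·R0 → [0,-2,2,1]
  R2 -= 3·R0 → [0,-6,9,5]
  R3 -= -3·R0 → [0,4,5,2]
  R2 -= 3·R1 → [0,0,3,2]
  R3 -= -2·R1 → [0,0,9,4]
  R3 -= 3·R2 → [0,0,0,-2]

L=[[1,0,0,0],[-2,1,0,0],[3,3,1,0],[-3,-2,3,1]] U=[[-2,3,0,2],[0,-2,2,1],[0,0,3,2],[0,0,0,-2]]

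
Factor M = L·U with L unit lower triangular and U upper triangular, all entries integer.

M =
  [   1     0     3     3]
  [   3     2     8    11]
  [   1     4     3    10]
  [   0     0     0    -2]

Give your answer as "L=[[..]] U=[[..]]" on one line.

L=[[1,0,0,0],[3,1,0,0],[1,2,1,0],[0,0,0,1]] U=[[1,0,3,3],[0,2,-1,2],[0,0,2,3],[0,0,0,-2]]

  row1 -= 3·row0 → [0,2,-1,2]
  row2 -= 1·row0 → [0,4,0,7]
  row3 -= 0·row0 → [0,0,0,-2]
  row2 -= 2·row1 → [0,0,2,3]
  row3 -= 0·row1 → [0,0,0,-2]
  row3 -= 0·row2 → [0,0,0,-2]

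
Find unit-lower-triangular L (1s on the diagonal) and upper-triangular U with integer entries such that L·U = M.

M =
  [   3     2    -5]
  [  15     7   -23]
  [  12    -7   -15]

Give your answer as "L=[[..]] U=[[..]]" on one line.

L=[[1,0,0],[5,1,0],[4,5,1]] U=[[3,2,-5],[0,-3,2],[0,0,-5]]

  r1 -= 5·r0 → [0,-3,2]
  r2 -= 4·r0 → [0,-15,5]
  r2 -= 5·r1 → [0,0,-5]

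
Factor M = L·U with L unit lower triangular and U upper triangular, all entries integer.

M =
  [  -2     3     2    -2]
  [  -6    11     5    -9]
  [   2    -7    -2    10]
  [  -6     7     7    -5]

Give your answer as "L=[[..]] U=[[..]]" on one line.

L=[[1,0,0,0],[3,1,0,0],[-1,-2,1,0],[3,-1,0,1]] U=[[-2,3,2,-2],[0,2,-1,-3],[0,0,-2,2],[0,0,0,-2]]

  R1 -= 3·R0 → [0,2,-1,-3]
  R2 -= -1·R0 → [0,-4,0,8]
  R3 -= 3·R0 → [0,-2,1,1]
  R2 -= -2·R1 → [0,0,-2,2]
  R3 -= -1·R1 → [0,0,0,-2]
  R3 -= 0·R2 → [0,0,0,-2]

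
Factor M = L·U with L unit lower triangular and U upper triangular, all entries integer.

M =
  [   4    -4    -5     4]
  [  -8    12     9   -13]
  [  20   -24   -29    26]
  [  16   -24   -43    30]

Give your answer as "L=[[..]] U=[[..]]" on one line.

L=[[1,0,0,0],[-2,1,0,0],[5,-1,1,0],[4,-2,5,1]] U=[[4,-4,-5,4],[0,4,-1,-5],[0,0,-5,1],[0,0,0,-1]]

  row1 -= -2·row0 → [0,4,-1,-5]
  row2 -= 5·row0 → [0,-4,-4,6]
  row3 -= 4·row0 → [0,-8,-23,14]
  row2 -= -1·row1 → [0,0,-5,1]
  row3 -= -2·row1 → [0,0,-25,4]
  row3 -= 5·row2 → [0,0,0,-1]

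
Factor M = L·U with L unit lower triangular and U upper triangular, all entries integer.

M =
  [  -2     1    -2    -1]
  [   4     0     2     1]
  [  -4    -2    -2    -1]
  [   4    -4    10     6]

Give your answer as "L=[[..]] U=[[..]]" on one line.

  r1 -= -2·r0 → [0,2,-2,-1]
  r2 -= 2·r0 → [0,-4,2,1]
  r3 -= -2·r0 → [0,-2,6,4]
  r2 -= -2·r1 → [0,0,-2,-1]
  r3 -= -1·r1 → [0,0,4,3]
  r3 -= -2·r2 → [0,0,0,1]

L=[[1,0,0,0],[-2,1,0,0],[2,-2,1,0],[-2,-1,-2,1]] U=[[-2,1,-2,-1],[0,2,-2,-1],[0,0,-2,-1],[0,0,0,1]]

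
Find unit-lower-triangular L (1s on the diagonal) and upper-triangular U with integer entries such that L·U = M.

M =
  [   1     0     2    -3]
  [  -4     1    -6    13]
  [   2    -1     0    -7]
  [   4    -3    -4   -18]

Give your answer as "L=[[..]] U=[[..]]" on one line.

L=[[1,0,0,0],[-4,1,0,0],[2,-1,1,0],[4,-3,3,1]] U=[[1,0,2,-3],[0,1,2,1],[0,0,-2,0],[0,0,0,-3]]

  row1 -= -4·row0 → [0,1,2,1]
  row2 -= 2·row0 → [0,-1,-4,-1]
  row3 -= 4·row0 → [0,-3,-12,-6]
  row2 -= -1·row1 → [0,0,-2,0]
  row3 -= -3·row1 → [0,0,-6,-3]
  row3 -= 3·row2 → [0,0,0,-3]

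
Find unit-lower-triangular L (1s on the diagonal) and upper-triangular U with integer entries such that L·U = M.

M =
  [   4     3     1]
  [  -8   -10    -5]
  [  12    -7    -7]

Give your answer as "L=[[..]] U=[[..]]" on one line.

  R1 -= -2·R0 → [0,-4,-3]
  R2 -= 3·R0 → [0,-16,-10]
  R2 -= 4·R1 → [0,0,2]

L=[[1,0,0],[-2,1,0],[3,4,1]] U=[[4,3,1],[0,-4,-3],[0,0,2]]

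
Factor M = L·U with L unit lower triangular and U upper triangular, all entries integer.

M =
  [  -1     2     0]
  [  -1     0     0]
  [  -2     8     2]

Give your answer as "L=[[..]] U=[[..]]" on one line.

L=[[1,0,0],[1,1,0],[2,-2,1]] U=[[-1,2,0],[0,-2,0],[0,0,2]]

  row1 -= 1·row0 → [0,-2,0]
  row2 -= 2·row0 → [0,4,2]
  row2 -= -2·row1 → [0,0,2]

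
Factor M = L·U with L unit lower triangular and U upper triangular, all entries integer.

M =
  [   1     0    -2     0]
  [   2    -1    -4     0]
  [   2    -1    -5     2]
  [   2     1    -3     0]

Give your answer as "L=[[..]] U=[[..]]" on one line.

  r1 -= 2·r0 → [0,-1,0,0]
  r2 -= 2·r0 → [0,-1,-1,2]
  r3 -= 2·r0 → [0,1,1,0]
  r2 -= 1·r1 → [0,0,-1,2]
  r3 -= -1·r1 → [0,0,1,0]
  r3 -= -1·r2 → [0,0,0,2]

L=[[1,0,0,0],[2,1,0,0],[2,1,1,0],[2,-1,-1,1]] U=[[1,0,-2,0],[0,-1,0,0],[0,0,-1,2],[0,0,0,2]]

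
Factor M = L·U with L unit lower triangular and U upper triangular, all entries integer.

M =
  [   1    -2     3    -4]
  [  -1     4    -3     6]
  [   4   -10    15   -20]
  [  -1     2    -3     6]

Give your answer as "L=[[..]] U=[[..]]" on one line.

  row1 -= -1·row0 → [0,2,0,2]
  row2 -= 4·row0 → [0,-2,3,-4]
  row3 -= -1·row0 → [0,0,0,2]
  row2 -= -1·row1 → [0,0,3,-2]
  row3 -= 0·row1 → [0,0,0,2]
  row3 -= 0·row2 → [0,0,0,2]

L=[[1,0,0,0],[-1,1,0,0],[4,-1,1,0],[-1,0,0,1]] U=[[1,-2,3,-4],[0,2,0,2],[0,0,3,-2],[0,0,0,2]]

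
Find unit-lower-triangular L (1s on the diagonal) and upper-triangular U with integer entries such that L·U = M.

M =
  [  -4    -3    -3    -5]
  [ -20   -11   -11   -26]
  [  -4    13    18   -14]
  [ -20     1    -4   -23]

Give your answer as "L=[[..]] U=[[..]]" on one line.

L=[[1,0,0,0],[5,1,0,0],[1,4,1,0],[5,4,-1,1]] U=[[-4,-3,-3,-5],[0,4,4,-1],[0,0,5,-5],[0,0,0,1]]

  row1 -= 5·row0 → [0,4,4,-1]
  row2 -= 1·row0 → [0,16,21,-9]
  row3 -= 5·row0 → [0,16,11,2]
  row2 -= 4·row1 → [0,0,5,-5]
  row3 -= 4·row1 → [0,0,-5,6]
  row3 -= -1·row2 → [0,0,0,1]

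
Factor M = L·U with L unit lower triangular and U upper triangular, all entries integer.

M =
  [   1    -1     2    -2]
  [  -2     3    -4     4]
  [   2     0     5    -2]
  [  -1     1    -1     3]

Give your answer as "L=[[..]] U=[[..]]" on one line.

L=[[1,0,0,0],[-2,1,0,0],[2,2,1,0],[-1,0,1,1]] U=[[1,-1,2,-2],[0,1,0,0],[0,0,1,2],[0,0,0,-1]]

  r1 -= -2·r0 → [0,1,0,0]
  r2 -= 2·r0 → [0,2,1,2]
  r3 -= -1·r0 → [0,0,1,1]
  r2 -= 2·r1 → [0,0,1,2]
  r3 -= 0·r1 → [0,0,1,1]
  r3 -= 1·r2 → [0,0,0,-1]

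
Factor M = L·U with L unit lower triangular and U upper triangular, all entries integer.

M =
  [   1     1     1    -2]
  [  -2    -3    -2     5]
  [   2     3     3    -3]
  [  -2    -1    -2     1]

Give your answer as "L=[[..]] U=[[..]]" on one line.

  r1 -= -2·r0 → [0,-1,0,1]
  r2 -= 2·r0 → [0,1,1,1]
  r3 -= -2·r0 → [0,1,0,-3]
  r2 -= -1·r1 → [0,0,1,2]
  r3 -= -1·r1 → [0,0,0,-2]
  r3 -= 0·r2 → [0,0,0,-2]

L=[[1,0,0,0],[-2,1,0,0],[2,-1,1,0],[-2,-1,0,1]] U=[[1,1,1,-2],[0,-1,0,1],[0,0,1,2],[0,0,0,-2]]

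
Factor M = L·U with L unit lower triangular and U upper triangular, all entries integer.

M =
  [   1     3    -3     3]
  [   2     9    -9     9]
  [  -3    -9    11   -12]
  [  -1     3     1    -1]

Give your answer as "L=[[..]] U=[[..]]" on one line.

L=[[1,0,0,0],[2,1,0,0],[-3,0,1,0],[-1,2,2,1]] U=[[1,3,-3,3],[0,3,-3,3],[0,0,2,-3],[0,0,0,2]]

  row1 -= 2·row0 → [0,3,-3,3]
  row2 -= -3·row0 → [0,0,2,-3]
  row3 -= -1·row0 → [0,6,-2,2]
  row2 -= 0·row1 → [0,0,2,-3]
  row3 -= 2·row1 → [0,0,4,-4]
  row3 -= 2·row2 → [0,0,0,2]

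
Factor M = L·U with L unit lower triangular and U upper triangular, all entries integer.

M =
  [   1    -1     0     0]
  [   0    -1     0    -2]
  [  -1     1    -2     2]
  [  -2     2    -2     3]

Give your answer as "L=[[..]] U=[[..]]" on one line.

L=[[1,0,0,0],[0,1,0,0],[-1,0,1,0],[-2,0,1,1]] U=[[1,-1,0,0],[0,-1,0,-2],[0,0,-2,2],[0,0,0,1]]

  r1 -= 0·r0 → [0,-1,0,-2]
  r2 -= -1·r0 → [0,0,-2,2]
  r3 -= -2·r0 → [0,0,-2,3]
  r2 -= 0·r1 → [0,0,-2,2]
  r3 -= 0·r1 → [0,0,-2,3]
  r3 -= 1·r2 → [0,0,0,1]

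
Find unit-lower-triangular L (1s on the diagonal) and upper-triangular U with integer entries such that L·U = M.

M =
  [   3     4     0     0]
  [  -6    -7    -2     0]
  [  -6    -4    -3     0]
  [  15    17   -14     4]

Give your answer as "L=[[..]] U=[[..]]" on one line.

  R1 -= -2·R0 → [0,1,-2,0]
  R2 -= -2·R0 → [0,4,-3,0]
  R3 -= 5·R0 → [0,-3,-14,4]
  R2 -= 4·R1 → [0,0,5,0]
  R3 -= -3·R1 → [0,0,-20,4]
  R3 -= -4·R2 → [0,0,0,4]

L=[[1,0,0,0],[-2,1,0,0],[-2,4,1,0],[5,-3,-4,1]] U=[[3,4,0,0],[0,1,-2,0],[0,0,5,0],[0,0,0,4]]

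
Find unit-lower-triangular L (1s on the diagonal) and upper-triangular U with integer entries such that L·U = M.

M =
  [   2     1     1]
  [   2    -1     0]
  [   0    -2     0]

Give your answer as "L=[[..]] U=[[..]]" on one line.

  r1 -= 1·r0 → [0,-2,-1]
  r2 -= 0·r0 → [0,-2,0]
  r2 -= 1·r1 → [0,0,1]

L=[[1,0,0],[1,1,0],[0,1,1]] U=[[2,1,1],[0,-2,-1],[0,0,1]]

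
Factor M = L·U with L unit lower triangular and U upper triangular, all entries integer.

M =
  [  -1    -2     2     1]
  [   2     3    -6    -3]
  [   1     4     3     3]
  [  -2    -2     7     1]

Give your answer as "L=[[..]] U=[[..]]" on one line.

  row1 -= -2·row0 → [0,-1,-2,-1]
  row2 -= -1·row0 → [0,2,5,4]
  row3 -= 2·row0 → [0,2,3,-1]
  row2 -= -2·row1 → [0,0,1,2]
  row3 -= -2·row1 → [0,0,-1,-3]
  row3 -= -1·row2 → [0,0,0,-1]

L=[[1,0,0,0],[-2,1,0,0],[-1,-2,1,0],[2,-2,-1,1]] U=[[-1,-2,2,1],[0,-1,-2,-1],[0,0,1,2],[0,0,0,-1]]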